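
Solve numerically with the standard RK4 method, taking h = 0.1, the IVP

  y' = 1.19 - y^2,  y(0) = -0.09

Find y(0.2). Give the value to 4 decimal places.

RK4: k1 = f(t_n, y_n); k2 = f(t_n + h/2, y_n + (h/2)·k1); k3 = f(t_n + h/2, y_n + (h/2)·k2); k4 = f(t_n + h, y_n + h·k3); y_{n+1} = y_n + (h/6)·(k1 + 2k2 + 2k3 + k4).
t=0.000000, y=-0.090000:
  k1 = f(0.000000, -0.090000) = 1.181900
  k2 = f(0.050000, -0.030905) = 1.189045
  k3 = f(0.050000, -0.030548) = 1.189067
  k4 = f(0.100000, 0.028907) = 1.189164
  y ← -0.090000 + (0.1/6)·(k1 + 2k2 + 2k3 + k4) = 0.028788
t=0.100000, y=0.028788:
  k1 = f(0.100000, 0.028788) = 1.189171
  k2 = f(0.150000, 0.088247) = 1.182213
  k3 = f(0.150000, 0.087899) = 1.182274
  k4 = f(0.200000, 0.147016) = 1.168386
  y ← 0.028788 + (0.1/6)·(k1 + 2k2 + 2k3 + k4) = 0.146897
y(0.2) ≈ 0.1469

0.1469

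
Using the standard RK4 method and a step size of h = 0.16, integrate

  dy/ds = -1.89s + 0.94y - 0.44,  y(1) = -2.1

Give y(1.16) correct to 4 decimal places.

-2.8686

RK4: k1 = f(s_n, y_n); k2 = f(s_n + h/2, y_n + (h/2)·k1); k3 = f(s_n + h/2, y_n + (h/2)·k2); k4 = f(s_n + h, y_n + h·k3); y_{n+1} = y_n + (h/6)·(k1 + 2k2 + 2k3 + k4).
s=1.000000, y=-2.100000:
  k1 = f(1.000000, -2.100000) = -4.304000
  k2 = f(1.080000, -2.444320) = -4.778861
  k3 = f(1.080000, -2.482309) = -4.814570
  k4 = f(1.160000, -2.870331) = -5.330511
  y ← -2.100000 + (0.16/6)·(k1 + 2k2 + 2k3 + k4) = -2.868570
y(1.16) ≈ -2.8686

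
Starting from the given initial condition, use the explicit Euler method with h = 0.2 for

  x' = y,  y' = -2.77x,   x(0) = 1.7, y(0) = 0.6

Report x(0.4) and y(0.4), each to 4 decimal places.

Euler on (x,y): x_{n+1} = x_n + h·x', y_{n+1} = y_n + h·y'.
0.000000: (1.700000, 0.600000); f=(0.600000, -4.709000) → (1.820000, -0.341800)
0.200000: (1.820000, -0.341800); f=(-0.341800, -5.041400) → (1.751640, -1.350080)
(x(0.4), y(0.4)) ≈ (1.7516, -1.3501)

1.7516, -1.3501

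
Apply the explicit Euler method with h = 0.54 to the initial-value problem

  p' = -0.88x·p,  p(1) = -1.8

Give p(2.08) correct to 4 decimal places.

-0.2533

Euler: p_{n+1} = p_n + h·f(x_n, p_n).
x=1.000000, p=-1.800000: f=1.584000 → p ← -1.800000 + 0.54·1.584000 = -0.944640
x=1.540000, p=-0.944640: f=1.280176 → p ← -0.944640 + 0.54·1.280176 = -0.253345
p(2.08) ≈ -0.2533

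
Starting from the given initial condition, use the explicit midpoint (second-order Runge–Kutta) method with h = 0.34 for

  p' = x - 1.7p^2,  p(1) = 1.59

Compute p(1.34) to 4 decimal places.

1.3753

Midpoint: k1 = f(x_n, p_n); k2 = f(x_n + h/2, p_n + (h/2)·k1); p_{n+1} = p_n + h·k2.
x=1.000000, p=1.590000:
  k1 = f(1.000000, 1.590000) = -3.297770
  k2 = f(1.170000, 1.029379) = -0.631356
  p ← 1.590000 + 0.34·(-0.631356) = 1.375339
p(1.34) ≈ 1.3753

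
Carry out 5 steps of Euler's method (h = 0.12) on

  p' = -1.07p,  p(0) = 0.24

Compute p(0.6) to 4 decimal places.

0.1207

Euler: p_{n+1} = p_n + h·f(s_n, p_n).
s=0.000000, p=0.240000: f=-0.256800 → p ← 0.240000 + 0.12·(-0.256800) = 0.209184
s=0.120000, p=0.209184: f=-0.223827 → p ← 0.209184 + 0.12·(-0.223827) = 0.182325
s=0.240000, p=0.182325: f=-0.195088 → p ← 0.182325 + 0.12·(-0.195088) = 0.158914
s=0.360000, p=0.158914: f=-0.170038 → p ← 0.158914 + 0.12·(-0.170038) = 0.138510
s=0.480000, p=0.138510: f=-0.148205 → p ← 0.138510 + 0.12·(-0.148205) = 0.120725
p(0.6) ≈ 0.1207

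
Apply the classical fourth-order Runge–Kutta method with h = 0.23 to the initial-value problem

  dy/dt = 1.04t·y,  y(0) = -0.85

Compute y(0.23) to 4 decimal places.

-0.8737

RK4: k1 = f(t_n, y_n); k2 = f(t_n + h/2, y_n + (h/2)·k1); k3 = f(t_n + h/2, y_n + (h/2)·k2); k4 = f(t_n + h, y_n + h·k3); y_{n+1} = y_n + (h/6)·(k1 + 2k2 + 2k3 + k4).
t=0.000000, y=-0.850000:
  k1 = f(0.000000, -0.850000) = 0.000000
  k2 = f(0.115000, -0.850000) = -0.101660
  k3 = f(0.115000, -0.861691) = -0.103058
  k4 = f(0.230000, -0.873703) = -0.208990
  y ← -0.850000 + (0.23/6)·(k1 + 2k2 + 2k3 + k4) = -0.873706
y(0.23) ≈ -0.8737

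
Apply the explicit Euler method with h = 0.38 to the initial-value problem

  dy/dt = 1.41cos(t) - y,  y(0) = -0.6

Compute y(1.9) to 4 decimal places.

0.4580

Euler: y_{n+1} = y_n + h·f(t_n, y_n).
t=0.000000, y=-0.600000: f=2.010000 → y ← -0.600000 + 0.38·2.010000 = 0.163800
t=0.380000, y=0.163800: f=1.145617 → y ← 0.163800 + 0.38·1.145617 = 0.599135
t=0.760000, y=0.599135: f=0.422884 → y ← 0.599135 + 0.38·0.422884 = 0.759831
t=1.140000, y=0.759831: f=-0.171022 → y ← 0.759831 + 0.38·(-0.171022) = 0.694842
t=1.520000, y=0.694842: f=-0.623250 → y ← 0.694842 + 0.38·(-0.623250) = 0.458007
y(1.9) ≈ 0.4580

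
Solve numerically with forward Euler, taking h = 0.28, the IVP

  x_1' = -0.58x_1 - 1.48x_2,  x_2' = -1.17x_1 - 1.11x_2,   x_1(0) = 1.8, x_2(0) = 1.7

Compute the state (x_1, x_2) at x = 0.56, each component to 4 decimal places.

0.4316, 0.1380

Euler on (x_1,x_2): x_1_{n+1} = x_1_n + h·x_1', x_2_{n+1} = x_2_n + h·x_2'.
0.000000: (1.800000, 1.700000); f=(-3.560000, -3.993000) → (0.803200, 0.581960)
0.280000: (0.803200, 0.581960); f=(-1.327157, -1.585720) → (0.431596, 0.137959)
(x_1(0.56), x_2(0.56)) ≈ (0.4316, 0.1380)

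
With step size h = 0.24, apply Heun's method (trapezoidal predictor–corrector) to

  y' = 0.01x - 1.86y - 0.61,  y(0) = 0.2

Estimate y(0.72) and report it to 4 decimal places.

-0.1790

Heun: k1 = f(x_n, y_n); k2 = f(x_n + h, y_n + h·k1); y_{n+1} = y_n + (h/2)·(k1 + k2).
x=0.000000, y=0.200000:
  k1 = f(0.000000, 0.200000) = -0.982000
  k2 = f(0.240000, -0.035680) = -0.541235
  y ← 0.200000 + (0.24/2)·(-0.982000 + (-0.541235)) = 0.017212
x=0.240000, y=0.017212:
  k1 = f(0.240000, 0.017212) = -0.639614
  k2 = f(0.480000, -0.136296) = -0.351690
  y ← 0.017212 + (0.24/2)·(-0.639614 + (-0.351690)) = -0.101745
x=0.480000, y=-0.101745:
  k1 = f(0.480000, -0.101745) = -0.415955
  k2 = f(0.720000, -0.201574) = -0.227873
  y ← -0.101745 + (0.24/2)·(-0.415955 + (-0.227873)) = -0.179004
y(0.72) ≈ -0.1790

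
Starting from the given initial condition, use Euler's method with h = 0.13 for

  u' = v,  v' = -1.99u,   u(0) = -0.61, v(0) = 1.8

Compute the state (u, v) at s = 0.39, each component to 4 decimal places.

Euler on (u,v): u_{n+1} = u_n + h·u', v_{n+1} = v_n + h·v'.
0.000000: (-0.610000, 1.800000); f=(1.800000, 1.213900) → (-0.376000, 1.957807)
0.130000: (-0.376000, 1.957807); f=(1.957807, 0.748240) → (-0.121485, 2.055078)
0.260000: (-0.121485, 2.055078); f=(2.055078, 0.241755) → (0.145675, 2.086506)
(u(0.39), v(0.39)) ≈ (0.1457, 2.0865)

0.1457, 2.0865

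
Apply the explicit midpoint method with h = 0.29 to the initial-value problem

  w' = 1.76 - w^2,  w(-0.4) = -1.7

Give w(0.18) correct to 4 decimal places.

Midpoint: k1 = f(t_n, w_n); k2 = f(t_n + h/2, w_n + (h/2)·k1); w_{n+1} = w_n + h·k2.
t=-0.400000, w=-1.700000:
  k1 = f(-0.400000, -1.700000) = -1.130000
  k2 = f(-0.255000, -1.863850) = -1.713937
  w ← -1.700000 + 0.29·(-1.713937) = -2.197042
t=-0.110000, w=-2.197042:
  k1 = f(-0.110000, -2.197042) = -3.066992
  k2 = f(0.035000, -2.641756) = -5.218872
  w ← -2.197042 + 0.29·(-5.218872) = -3.710515
w(0.18) ≈ -3.7105

-3.7105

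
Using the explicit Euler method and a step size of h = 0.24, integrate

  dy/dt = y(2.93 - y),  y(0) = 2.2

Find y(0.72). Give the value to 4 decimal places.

2.8871

Euler: y_{n+1} = y_n + h·f(t_n, y_n).
t=0.000000, y=2.200000: f=1.606000 → y ← 2.200000 + 0.24·1.606000 = 2.585440
t=0.240000, y=2.585440: f=0.890839 → y ← 2.585440 + 0.24·0.890839 = 2.799241
t=0.480000, y=2.799241: f=0.366025 → y ← 2.799241 + 0.24·0.366025 = 2.887087
y(0.72) ≈ 2.8871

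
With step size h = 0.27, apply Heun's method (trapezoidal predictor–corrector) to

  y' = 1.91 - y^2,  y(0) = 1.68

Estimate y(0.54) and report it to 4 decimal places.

Heun: k1 = f(t_n, y_n); k2 = f(t_n + h, y_n + h·k1); y_{n+1} = y_n + (h/2)·(k1 + k2).
t=0.000000, y=1.680000:
  k1 = f(0.000000, 1.680000) = -0.912400
  k2 = f(0.270000, 1.433652) = -0.145358
  y ← 1.680000 + (0.27/2)·(-0.912400 + (-0.145358)) = 1.537203
t=0.270000, y=1.537203:
  k1 = f(0.270000, 1.537203) = -0.452992
  k2 = f(0.540000, 1.414895) = -0.091927
  y ← 1.537203 + (0.27/2)·(-0.452992 + (-0.091927)) = 1.463639
y(0.54) ≈ 1.4636

1.4636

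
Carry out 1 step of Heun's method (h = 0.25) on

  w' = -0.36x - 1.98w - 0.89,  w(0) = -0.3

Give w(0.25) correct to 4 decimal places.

Heun: k1 = f(x_n, w_n); k2 = f(x_n + h, w_n + h·k1); w_{n+1} = w_n + (h/2)·(k1 + k2).
x=0.000000, w=-0.300000:
  k1 = f(0.000000, -0.300000) = -0.296000
  k2 = f(0.250000, -0.374000) = -0.239480
  w ← -0.300000 + (0.25/2)·(-0.296000 + (-0.239480)) = -0.366935
w(0.25) ≈ -0.3669

-0.3669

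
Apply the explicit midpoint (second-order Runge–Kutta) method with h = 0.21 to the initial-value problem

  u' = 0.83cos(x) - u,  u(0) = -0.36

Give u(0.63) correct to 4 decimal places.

Midpoint: k1 = f(x_n, u_n); k2 = f(x_n + h/2, u_n + (h/2)·k1); u_{n+1} = u_n + h·k2.
x=0.000000, u=-0.360000:
  k1 = f(0.000000, -0.360000) = 1.190000
  k2 = f(0.105000, -0.235050) = 1.060479
  u ← -0.360000 + 0.21·1.060479 = -0.137299
x=0.210000, u=-0.137299:
  k1 = f(0.210000, -0.137299) = 0.949065
  k2 = f(0.315000, -0.037648) = 0.826809
  u ← -0.137299 + 0.21·0.826809 = 0.036330
x=0.420000, u=0.036330:
  k1 = f(0.420000, 0.036330) = 0.721533
  k2 = f(0.525000, 0.112091) = 0.606127
  u ← 0.036330 + 0.21·0.606127 = 0.163617
u(0.63) ≈ 0.1636

0.1636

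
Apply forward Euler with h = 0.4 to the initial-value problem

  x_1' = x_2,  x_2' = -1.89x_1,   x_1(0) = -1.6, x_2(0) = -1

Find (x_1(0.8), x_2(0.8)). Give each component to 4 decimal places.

-1.9162, 1.7216

Euler on (x_1,x_2): x_1_{n+1} = x_1_n + h·x_1', x_2_{n+1} = x_2_n + h·x_2'.
0.000000: (-1.600000, -1.000000); f=(-1.000000, 3.024000) → (-2.000000, 0.209600)
0.400000: (-2.000000, 0.209600); f=(0.209600, 3.780000) → (-1.916160, 1.721600)
(x_1(0.8), x_2(0.8)) ≈ (-1.9162, 1.7216)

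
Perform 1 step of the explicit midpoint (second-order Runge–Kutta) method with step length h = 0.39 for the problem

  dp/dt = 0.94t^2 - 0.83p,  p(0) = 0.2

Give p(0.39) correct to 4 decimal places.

0.1597

Midpoint: k1 = f(t_n, p_n); k2 = f(t_n + h/2, p_n + (h/2)·k1); p_{n+1} = p_n + h·k2.
t=0.000000, p=0.200000:
  k1 = f(0.000000, 0.200000) = -0.166000
  k2 = f(0.195000, 0.167630) = -0.103389
  p ← 0.200000 + 0.39·(-0.103389) = 0.159678
p(0.39) ≈ 0.1597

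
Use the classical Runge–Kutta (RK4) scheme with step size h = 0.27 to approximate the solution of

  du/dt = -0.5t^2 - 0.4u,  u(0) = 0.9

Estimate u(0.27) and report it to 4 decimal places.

0.8047

RK4: k1 = f(t_n, u_n); k2 = f(t_n + h/2, u_n + (h/2)·k1); k3 = f(t_n + h/2, u_n + (h/2)·k2); k4 = f(t_n + h, u_n + h·k3); u_{n+1} = u_n + (h/6)·(k1 + 2k2 + 2k3 + k4).
t=0.000000, u=0.900000:
  k1 = f(0.000000, 0.900000) = -0.360000
  k2 = f(0.135000, 0.851400) = -0.349673
  k3 = f(0.135000, 0.852794) = -0.350230
  k4 = f(0.270000, 0.805438) = -0.358625
  u ← 0.900000 + (0.27/6)·(k1 + 2k2 + 2k3 + k4) = 0.804671
u(0.27) ≈ 0.8047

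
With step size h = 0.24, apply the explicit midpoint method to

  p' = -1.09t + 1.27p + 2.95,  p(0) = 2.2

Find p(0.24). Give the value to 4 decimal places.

Midpoint: k1 = f(t_n, p_n); k2 = f(t_n + h/2, p_n + (h/2)·k1); p_{n+1} = p_n + h·k2.
t=0.000000, p=2.200000:
  k1 = f(0.000000, 2.200000) = 5.744000
  k2 = f(0.120000, 2.889280) = 6.488586
  p ← 2.200000 + 0.24·6.488586 = 3.757261
p(0.24) ≈ 3.7573

3.7573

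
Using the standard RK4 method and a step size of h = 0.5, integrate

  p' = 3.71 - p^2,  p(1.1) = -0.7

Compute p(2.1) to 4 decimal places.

1.6829

RK4: k1 = f(t_n, p_n); k2 = f(t_n + h/2, p_n + (h/2)·k1); k3 = f(t_n + h/2, p_n + (h/2)·k2); k4 = f(t_n + h, p_n + h·k3); p_{n+1} = p_n + (h/6)·(k1 + 2k2 + 2k3 + k4).
t=1.100000, p=-0.700000:
  k1 = f(1.100000, -0.700000) = 3.220000
  k2 = f(1.350000, 0.105000) = 3.698975
  k3 = f(1.350000, 0.224744) = 3.659490
  k4 = f(1.600000, 1.129745) = 2.433676
  p ← -0.700000 + (0.5/6)·(k1 + 2k2 + 2k3 + k4) = 0.997551
t=1.600000, p=0.997551:
  k1 = f(1.600000, 0.997551) = 2.714893
  k2 = f(1.850000, 1.676274) = 0.900106
  k3 = f(1.850000, 1.222577) = 2.215305
  k4 = f(2.100000, 2.105203) = -0.721880
  p ← 0.997551 + (0.5/6)·(k1 + 2k2 + 2k3 + k4) = 1.682870
p(2.1) ≈ 1.6829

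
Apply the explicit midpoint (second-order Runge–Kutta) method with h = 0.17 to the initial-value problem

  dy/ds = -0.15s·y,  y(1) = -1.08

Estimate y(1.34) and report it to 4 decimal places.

-1.0174

Midpoint: k1 = f(s_n, y_n); k2 = f(s_n + h/2, y_n + (h/2)·k1); y_{n+1} = y_n + h·k2.
s=1.000000, y=-1.080000:
  k1 = f(1.000000, -1.080000) = 0.162000
  k2 = f(1.085000, -1.066230) = 0.173529
  y ← -1.080000 + 0.17·0.173529 = -1.050500
s=1.170000, y=-1.050500:
  k1 = f(1.170000, -1.050500) = 0.184363
  k2 = f(1.255000, -1.034829) = 0.194807
  y ← -1.050500 + 0.17·0.194807 = -1.017383
y(1.34) ≈ -1.0174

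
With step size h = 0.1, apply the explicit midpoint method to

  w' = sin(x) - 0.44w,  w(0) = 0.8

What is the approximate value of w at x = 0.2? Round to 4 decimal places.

0.7521

Midpoint: k1 = f(x_n, w_n); k2 = f(x_n + h/2, w_n + (h/2)·k1); w_{n+1} = w_n + h·k2.
x=0.000000, w=0.800000:
  k1 = f(0.000000, 0.800000) = -0.352000
  k2 = f(0.050000, 0.782400) = -0.294277
  w ← 0.800000 + 0.1·(-0.294277) = 0.770572
x=0.100000, w=0.770572:
  k1 = f(0.100000, 0.770572) = -0.239218
  k2 = f(0.150000, 0.758611) = -0.184351
  w ← 0.770572 + 0.1·(-0.184351) = 0.752137
w(0.2) ≈ 0.7521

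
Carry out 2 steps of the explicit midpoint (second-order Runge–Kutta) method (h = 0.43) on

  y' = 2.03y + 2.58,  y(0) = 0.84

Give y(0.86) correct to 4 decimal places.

9.4525

Midpoint: k1 = f(x_n, y_n); k2 = f(x_n + h/2, y_n + (h/2)·k1); y_{n+1} = y_n + h·k2.
x=0.000000, y=0.840000:
  k1 = f(0.000000, 0.840000) = 4.285200
  k2 = f(0.215000, 1.761318) = 6.155476
  y ← 0.840000 + 0.43·6.155476 = 3.486854
x=0.430000, y=3.486854:
  k1 = f(0.430000, 3.486854) = 9.658315
  k2 = f(0.645000, 5.563392) = 13.873686
  y ← 3.486854 + 0.43·13.873686 = 9.452539
y(0.86) ≈ 9.4525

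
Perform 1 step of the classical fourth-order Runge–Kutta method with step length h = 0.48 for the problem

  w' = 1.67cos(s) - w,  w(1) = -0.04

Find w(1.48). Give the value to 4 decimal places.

0.1681

RK4: k1 = f(s_n, w_n); k2 = f(s_n + h/2, w_n + (h/2)·k1); k3 = f(s_n + h/2, w_n + (h/2)·k2); k4 = f(s_n + h, w_n + h·k3); w_{n+1} = w_n + (h/6)·(k1 + 2k2 + 2k3 + k4).
s=1.000000, w=-0.040000:
  k1 = f(1.000000, -0.040000) = 0.942305
  k2 = f(1.240000, 0.186153) = 0.356257
  k3 = f(1.240000, 0.045502) = 0.496908
  k4 = f(1.480000, 0.198516) = -0.047094
  w ← -0.040000 + (0.48/6)·(k1 + 2k2 + 2k3 + k4) = 0.168123
w(1.48) ≈ 0.1681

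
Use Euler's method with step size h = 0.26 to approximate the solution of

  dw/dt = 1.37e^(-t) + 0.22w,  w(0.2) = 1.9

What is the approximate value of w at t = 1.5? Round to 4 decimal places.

Euler: w_{n+1} = w_n + h·f(t_n, w_n).
t=0.200000, w=1.900000: f=1.539661 → w ← 1.900000 + 0.26·1.539661 = 2.300312
t=0.460000, w=2.300312: f=1.370927 → w ← 2.300312 + 0.26·1.370927 = 2.656753
t=0.720000, w=2.656753: f=1.251336 → w ← 2.656753 + 0.26·1.251336 = 2.982100
t=0.980000, w=2.982100: f=1.170238 → w ← 2.982100 + 0.26·1.170238 = 3.286362
t=1.240000, w=3.286362: f=1.119456 → w ← 3.286362 + 0.26·1.119456 = 3.577421
w(1.5) ≈ 3.5774

3.5774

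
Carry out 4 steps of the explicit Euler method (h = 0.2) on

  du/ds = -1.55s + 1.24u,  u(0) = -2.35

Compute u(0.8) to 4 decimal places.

-6.1380

Euler: u_{n+1} = u_n + h·f(s_n, u_n).
s=0.000000, u=-2.350000: f=-2.914000 → u ← -2.350000 + 0.2·(-2.914000) = -2.932800
s=0.200000, u=-2.932800: f=-3.946672 → u ← -2.932800 + 0.2·(-3.946672) = -3.722134
s=0.400000, u=-3.722134: f=-5.235447 → u ← -3.722134 + 0.2·(-5.235447) = -4.769224
s=0.600000, u=-4.769224: f=-6.843837 → u ← -4.769224 + 0.2·(-6.843837) = -6.137991
u(0.8) ≈ -6.1380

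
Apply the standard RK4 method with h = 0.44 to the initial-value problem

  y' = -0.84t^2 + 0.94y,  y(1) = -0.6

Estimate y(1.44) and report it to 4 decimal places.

-1.5789

RK4: k1 = f(t_n, y_n); k2 = f(t_n + h/2, y_n + (h/2)·k1); k3 = f(t_n + h/2, y_n + (h/2)·k2); k4 = f(t_n + h, y_n + h·k3); y_{n+1} = y_n + (h/6)·(k1 + 2k2 + 2k3 + k4).
t=1.000000, y=-0.600000:
  k1 = f(1.000000, -0.600000) = -1.404000
  k2 = f(1.220000, -0.908880) = -2.104603
  k3 = f(1.220000, -1.063013) = -2.249488
  k4 = f(1.440000, -1.589775) = -3.236212
  y ← -0.600000 + (0.44/6)·(k1 + 2k2 + 2k3 + k4) = -1.578882
y(1.44) ≈ -1.5789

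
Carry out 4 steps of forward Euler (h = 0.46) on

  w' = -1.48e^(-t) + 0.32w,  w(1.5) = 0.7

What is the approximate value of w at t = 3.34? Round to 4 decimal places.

Euler: w_{n+1} = w_n + h·f(t_n, w_n).
t=1.500000, w=0.700000: f=-0.106233 → w ← 0.700000 + 0.46·(-0.106233) = 0.651133
t=1.960000, w=0.651133: f=-0.000108 → w ← 0.651133 + 0.46·(-0.000108) = 0.651083
t=2.420000, w=0.651083: f=0.076743 → w ← 0.651083 + 0.46·0.076743 = 0.686385
t=2.880000, w=0.686385: f=0.136564 → w ← 0.686385 + 0.46·0.136564 = 0.749204
w(3.34) ≈ 0.7492

0.7492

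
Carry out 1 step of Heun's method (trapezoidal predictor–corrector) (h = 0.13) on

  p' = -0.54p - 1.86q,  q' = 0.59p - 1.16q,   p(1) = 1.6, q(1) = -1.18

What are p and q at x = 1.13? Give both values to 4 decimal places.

Heun on (p,q): k1 = f(x_n, state_n); k2 = f(x_n + h, state_n + h·k1); state_{n+1} = state_n + (h/2)·(k1 + k2).
1.000000: (1.600000, -1.180000)
  k1 = (1.330800, 2.312800)
  predictor → (1.773004, -0.879336)
  k2 = (0.678143, 2.066102)
  → (1.730581, -0.895371)
(p(1.13), q(1.13)) ≈ (1.7306, -0.8954)

1.7306, -0.8954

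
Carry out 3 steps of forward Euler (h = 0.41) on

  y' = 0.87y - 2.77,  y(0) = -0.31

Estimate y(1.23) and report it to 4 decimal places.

Euler: y_{n+1} = y_n + h·f(s_n, y_n).
s=0.000000, y=-0.310000: f=-3.039700 → y ← -0.310000 + 0.41·(-3.039700) = -1.556277
s=0.410000, y=-1.556277: f=-4.123961 → y ← -1.556277 + 0.41·(-4.123961) = -3.247101
s=0.820000, y=-3.247101: f=-5.594978 → y ← -3.247101 + 0.41·(-5.594978) = -5.541042
y(1.23) ≈ -5.5410

-5.5410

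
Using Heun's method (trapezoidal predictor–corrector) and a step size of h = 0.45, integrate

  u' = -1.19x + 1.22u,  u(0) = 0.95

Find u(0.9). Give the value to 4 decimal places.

Heun: k1 = f(x_n, u_n); k2 = f(x_n + h, u_n + h·k1); u_{n+1} = u_n + (h/2)·(k1 + k2).
x=0.000000, u=0.950000:
  k1 = f(0.000000, 0.950000) = 1.159000
  k2 = f(0.450000, 1.471550) = 1.259791
  u ← 0.950000 + (0.45/2)·(1.159000 + 1.259791) = 1.494228
x=0.450000, u=1.494228:
  k1 = f(0.450000, 1.494228) = 1.287458
  k2 = f(0.900000, 2.073584) = 1.458773
  u ← 1.494228 + (0.45/2)·(1.287458 + 1.458773) = 2.112130
u(0.9) ≈ 2.1121

2.1121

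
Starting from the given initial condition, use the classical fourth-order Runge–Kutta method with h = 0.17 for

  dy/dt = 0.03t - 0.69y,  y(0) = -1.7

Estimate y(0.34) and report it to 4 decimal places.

-1.3429

RK4: k1 = f(t_n, y_n); k2 = f(t_n + h/2, y_n + (h/2)·k1); k3 = f(t_n + h/2, y_n + (h/2)·k2); k4 = f(t_n + h, y_n + h·k3); y_{n+1} = y_n + (h/6)·(k1 + 2k2 + 2k3 + k4).
t=0.000000, y=-1.700000:
  k1 = f(0.000000, -1.700000) = 1.173000
  k2 = f(0.085000, -1.600295) = 1.106754
  k3 = f(0.085000, -1.605926) = 1.110639
  k4 = f(0.170000, -1.511191) = 1.047822
  y ← -1.700000 + (0.17/6)·(k1 + 2k2 + 2k3 + k4) = -1.511424
t=0.170000, y=-1.511424:
  k1 = f(0.170000, -1.511424) = 1.047983
  k2 = f(0.255000, -1.422346) = 0.989069
  k3 = f(0.255000, -1.427354) = 0.992524
  k4 = f(0.340000, -1.342695) = 0.936660
  y ← -1.511424 + (0.17/6)·(k1 + 2k2 + 2k3 + k4) = -1.342903
y(0.34) ≈ -1.3429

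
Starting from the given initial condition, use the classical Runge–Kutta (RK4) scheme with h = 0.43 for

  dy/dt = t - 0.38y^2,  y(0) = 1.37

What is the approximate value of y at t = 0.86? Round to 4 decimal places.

RK4: k1 = f(t_n, y_n); k2 = f(t_n + h/2, y_n + (h/2)·k1); k3 = f(t_n + h/2, y_n + (h/2)·k2); k4 = f(t_n + h, y_n + h·k3); y_{n+1} = y_n + (h/6)·(k1 + 2k2 + 2k3 + k4).
t=0.000000, y=1.370000:
  k1 = f(0.000000, 1.370000) = -0.713222
  k2 = f(0.215000, 1.216657) = -0.347497
  k3 = f(0.215000, 1.295288) = -0.422553
  k4 = f(0.430000, 1.188302) = -0.106584
  y ← 1.370000 + (0.43/6)·(k1 + 2k2 + 2k3 + k4) = 1.200873
t=0.430000, y=1.200873:
  k1 = f(0.430000, 1.200873) = -0.117997
  k2 = f(0.645000, 1.175504) = 0.119912
  k3 = f(0.645000, 1.226655) = 0.073221
  k4 = f(0.860000, 1.232358) = 0.282891
  y ← 1.200873 + (0.43/6)·(k1 + 2k2 + 2k3 + k4) = 1.240373
y(0.86) ≈ 1.2404

1.2404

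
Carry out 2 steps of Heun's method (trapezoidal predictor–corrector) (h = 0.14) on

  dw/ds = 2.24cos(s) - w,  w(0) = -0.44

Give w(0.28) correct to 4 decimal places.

0.2037

Heun: k1 = f(s_n, w_n); k2 = f(s_n + h, w_n + h·k1); w_{n+1} = w_n + (h/2)·(k1 + k2).
s=0.000000, w=-0.440000:
  k1 = f(0.000000, -0.440000) = 2.680000
  k2 = f(0.140000, -0.064800) = 2.282884
  w ← -0.440000 + (0.14/2)·(2.680000 + 2.282884) = -0.092598
s=0.140000, w=-0.092598:
  k1 = f(0.140000, -0.092598) = 2.310682
  k2 = f(0.280000, 0.230897) = 1.921867
  w ← -0.092598 + (0.14/2)·(2.310682 + 1.921867) = 0.203680
w(0.28) ≈ 0.2037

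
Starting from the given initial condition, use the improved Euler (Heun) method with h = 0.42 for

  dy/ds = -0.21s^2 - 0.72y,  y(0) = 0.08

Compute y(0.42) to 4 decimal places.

0.0517

Heun: k1 = f(s_n, y_n); k2 = f(s_n + h, y_n + h·k1); y_{n+1} = y_n + (h/2)·(k1 + k2).
s=0.000000, y=0.080000:
  k1 = f(0.000000, 0.080000) = -0.057600
  k2 = f(0.420000, 0.055808) = -0.077226
  y ← 0.080000 + (0.42/2)·(-0.057600 + (-0.077226)) = 0.051687
y(0.42) ≈ 0.0517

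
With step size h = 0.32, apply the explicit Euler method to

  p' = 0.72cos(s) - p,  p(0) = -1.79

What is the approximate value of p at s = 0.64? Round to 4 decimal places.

-0.4523

Euler: p_{n+1} = p_n + h·f(s_n, p_n).
s=0.000000, p=-1.790000: f=2.510000 → p ← -1.790000 + 0.32·2.510000 = -0.986800
s=0.320000, p=-0.986800: f=1.670250 → p ← -0.986800 + 0.32·1.670250 = -0.452320
p(0.64) ≈ -0.4523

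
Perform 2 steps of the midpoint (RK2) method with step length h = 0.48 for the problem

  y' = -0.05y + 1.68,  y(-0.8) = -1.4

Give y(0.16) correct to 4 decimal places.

Midpoint: k1 = f(t_n, y_n); k2 = f(t_n + h/2, y_n + (h/2)·k1); y_{n+1} = y_n + h·k2.
t=-0.800000, y=-1.400000:
  k1 = f(-0.800000, -1.400000) = 1.750000
  k2 = f(-0.560000, -0.980000) = 1.729000
  y ← -1.400000 + 0.48·1.729000 = -0.570080
t=-0.320000, y=-0.570080:
  k1 = f(-0.320000, -0.570080) = 1.708504
  k2 = f(-0.080000, -0.160039) = 1.688002
  y ← -0.570080 + 0.48·1.688002 = 0.240161
y(0.16) ≈ 0.2402

0.2402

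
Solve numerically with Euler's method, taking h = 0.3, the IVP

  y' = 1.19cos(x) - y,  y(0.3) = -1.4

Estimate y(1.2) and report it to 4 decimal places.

0.1151

Euler: y_{n+1} = y_n + h·f(x_n, y_n).
x=0.300000, y=-1.400000: f=2.536850 → y ← -1.400000 + 0.3·2.536850 = -0.638945
x=0.600000, y=-0.638945: f=1.621094 → y ← -0.638945 + 0.3·1.621094 = -0.152617
x=0.900000, y=-0.152617: f=0.892332 → y ← -0.152617 + 0.3·0.892332 = 0.115083
y(1.2) ≈ 0.1151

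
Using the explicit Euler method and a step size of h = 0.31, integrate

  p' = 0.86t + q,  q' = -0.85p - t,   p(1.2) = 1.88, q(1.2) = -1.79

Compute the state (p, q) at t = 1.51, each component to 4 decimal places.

Euler on (p,q): p_{n+1} = p_n + h·p', q_{n+1} = q_n + h·q'.
1.200000: (1.880000, -1.790000); f=(-0.758000, -2.798000) → (1.645020, -2.657380)
(p(1.51), q(1.51)) ≈ (1.6450, -2.6574)

1.6450, -2.6574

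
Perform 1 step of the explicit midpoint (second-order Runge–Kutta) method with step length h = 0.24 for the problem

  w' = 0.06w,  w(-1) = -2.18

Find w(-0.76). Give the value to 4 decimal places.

-2.2116

Midpoint: k1 = f(x_n, w_n); k2 = f(x_n + h/2, w_n + (h/2)·k1); w_{n+1} = w_n + h·k2.
x=-1.000000, w=-2.180000:
  k1 = f(-1.000000, -2.180000) = -0.130800
  k2 = f(-0.880000, -2.195696) = -0.131742
  w ← -2.180000 + 0.24·(-0.131742) = -2.211618
w(-0.76) ≈ -2.2116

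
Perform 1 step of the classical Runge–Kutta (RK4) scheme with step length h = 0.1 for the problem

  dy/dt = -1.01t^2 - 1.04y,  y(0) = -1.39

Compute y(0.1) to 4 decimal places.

-1.2530

RK4: k1 = f(t_n, y_n); k2 = f(t_n + h/2, y_n + (h/2)·k1); k3 = f(t_n + h/2, y_n + (h/2)·k2); k4 = f(t_n + h, y_n + h·k3); y_{n+1} = y_n + (h/6)·(k1 + 2k2 + 2k3 + k4).
t=0.000000, y=-1.390000:
  k1 = f(0.000000, -1.390000) = 1.445600
  k2 = f(0.050000, -1.317720) = 1.367904
  k3 = f(0.050000, -1.321605) = 1.371944
  k4 = f(0.100000, -1.252806) = 1.292818
  y ← -1.390000 + (0.1/6)·(k1 + 2k2 + 2k3 + k4) = -1.253031
y(0.1) ≈ -1.2530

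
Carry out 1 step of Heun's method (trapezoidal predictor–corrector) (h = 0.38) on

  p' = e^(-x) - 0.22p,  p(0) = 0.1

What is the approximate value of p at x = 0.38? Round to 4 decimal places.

Heun: k1 = f(x_n, p_n); k2 = f(x_n + h, p_n + h·k1); p_{n+1} = p_n + (h/2)·(k1 + k2).
x=0.000000, p=0.100000:
  k1 = f(0.000000, 0.100000) = 0.978000
  k2 = f(0.380000, 0.471640) = 0.580101
  p ← 0.100000 + (0.38/2)·(0.978000 + 0.580101) = 0.396039
p(0.38) ≈ 0.3960

0.3960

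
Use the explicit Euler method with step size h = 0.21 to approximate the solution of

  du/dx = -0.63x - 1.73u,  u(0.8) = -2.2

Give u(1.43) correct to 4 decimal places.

-0.8572

Euler: u_{n+1} = u_n + h·f(x_n, u_n).
x=0.800000, u=-2.200000: f=3.302000 → u ← -2.200000 + 0.21·3.302000 = -1.506580
x=1.010000, u=-1.506580: f=1.970083 → u ← -1.506580 + 0.21·1.970083 = -1.092862
x=1.220000, u=-1.092862: f=1.122052 → u ← -1.092862 + 0.21·1.122052 = -0.857232
u(1.43) ≈ -0.8572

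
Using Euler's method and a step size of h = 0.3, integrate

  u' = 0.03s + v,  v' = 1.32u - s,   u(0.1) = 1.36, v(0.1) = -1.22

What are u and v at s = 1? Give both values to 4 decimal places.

0.6601, -0.3366

Euler on (u,v): u_{n+1} = u_n + h·u', v_{n+1} = v_n + h·v'.
0.100000: (1.360000, -1.220000); f=(-1.217000, 1.695200) → (0.994900, -0.711440)
0.400000: (0.994900, -0.711440); f=(-0.699440, 0.913268) → (0.785068, -0.437460)
0.700000: (0.785068, -0.437460); f=(-0.416460, 0.336290) → (0.660130, -0.336573)
(u(1), v(1)) ≈ (0.6601, -0.3366)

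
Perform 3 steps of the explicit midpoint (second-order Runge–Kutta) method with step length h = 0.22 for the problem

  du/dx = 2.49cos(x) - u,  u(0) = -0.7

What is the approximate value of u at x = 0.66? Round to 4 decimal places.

Midpoint: k1 = f(x_n, u_n); k2 = f(x_n + h/2, u_n + (h/2)·k1); u_{n+1} = u_n + h·k2.
x=0.000000, u=-0.700000:
  k1 = f(0.000000, -0.700000) = 3.190000
  k2 = f(0.110000, -0.349100) = 2.824051
  u ← -0.700000 + 0.22·2.824051 = -0.078709
x=0.220000, u=-0.078709:
  k1 = f(0.220000, -0.078709) = 2.508693
  k2 = f(0.330000, 0.197247) = 2.158398
  u ← -0.078709 + 0.22·2.158398 = 0.396139
x=0.440000, u=0.396139:
  k1 = f(0.440000, 0.396139) = 1.856693
  k2 = f(0.550000, 0.600375) = 1.522411
  u ← 0.396139 + 0.22·1.522411 = 0.731069
u(0.66) ≈ 0.7311

0.7311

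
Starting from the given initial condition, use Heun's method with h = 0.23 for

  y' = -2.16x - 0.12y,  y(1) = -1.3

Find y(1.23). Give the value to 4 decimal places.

-1.8117

Heun: k1 = f(x_n, y_n); k2 = f(x_n + h, y_n + h·k1); y_{n+1} = y_n + (h/2)·(k1 + k2).
x=1.000000, y=-1.300000:
  k1 = f(1.000000, -1.300000) = -2.004000
  k2 = f(1.230000, -1.760920) = -2.445490
  y ← -1.300000 + (0.23/2)·(-2.004000 + (-2.445490)) = -1.811691
y(1.23) ≈ -1.8117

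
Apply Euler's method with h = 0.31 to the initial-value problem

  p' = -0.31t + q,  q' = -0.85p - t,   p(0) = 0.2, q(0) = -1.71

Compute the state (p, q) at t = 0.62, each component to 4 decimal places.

Euler on (p,q): p_{n+1} = p_n + h·p', q_{n+1} = q_n + h·q'.
0.000000: (0.200000, -1.710000); f=(-1.710000, -0.170000) → (-0.330100, -1.762700)
0.310000: (-0.330100, -1.762700); f=(-1.858800, -0.029415) → (-0.906328, -1.771819)
(p(0.62), q(0.62)) ≈ (-0.9063, -1.7718)

-0.9063, -1.7718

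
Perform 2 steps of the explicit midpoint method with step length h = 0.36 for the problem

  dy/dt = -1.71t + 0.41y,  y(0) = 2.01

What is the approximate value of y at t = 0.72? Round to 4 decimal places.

Midpoint: k1 = f(t_n, y_n); k2 = f(t_n + h/2, y_n + (h/2)·k1); y_{n+1} = y_n + h·k2.
t=0.000000, y=2.010000:
  k1 = f(0.000000, 2.010000) = 0.824100
  k2 = f(0.180000, 2.158338) = 0.577119
  y ← 2.010000 + 0.36·0.577119 = 2.217763
t=0.360000, y=2.217763:
  k1 = f(0.360000, 2.217763) = 0.293683
  k2 = f(0.540000, 2.270626) = 0.007556
  y ← 2.217763 + 0.36·0.007556 = 2.220483
y(0.72) ≈ 2.2205

2.2205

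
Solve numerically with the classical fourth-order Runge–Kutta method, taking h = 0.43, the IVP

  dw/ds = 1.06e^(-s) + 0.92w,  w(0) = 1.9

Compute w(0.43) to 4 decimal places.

RK4: k1 = f(s_n, w_n); k2 = f(s_n + h/2, w_n + (h/2)·k1); k3 = f(s_n + h/2, w_n + (h/2)·k2); k4 = f(s_n + h, w_n + h·k3); w_{n+1} = w_n + (h/6)·(k1 + 2k2 + 2k3 + k4).
s=0.000000, w=1.900000:
  k1 = f(0.000000, 1.900000) = 2.808000
  k2 = f(0.215000, 2.503720) = 3.158356
  k3 = f(0.215000, 2.579047) = 3.227657
  k4 = f(0.430000, 3.287892) = 3.714401
  w ← 1.900000 + (0.43/6)·(k1 + 2k2 + 2k3 + k4) = 3.282767
w(0.43) ≈ 3.2828

3.2828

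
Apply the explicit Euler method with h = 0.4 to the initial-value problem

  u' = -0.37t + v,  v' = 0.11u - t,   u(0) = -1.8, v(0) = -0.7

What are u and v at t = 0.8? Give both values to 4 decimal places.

-2.4509, -1.0307

Euler on (u,v): u_{n+1} = u_n + h·u', v_{n+1} = v_n + h·v'.
0.000000: (-1.800000, -0.700000); f=(-0.700000, -0.198000) → (-2.080000, -0.779200)
0.400000: (-2.080000, -0.779200); f=(-0.927200, -0.628800) → (-2.450880, -1.030720)
(u(0.8), v(0.8)) ≈ (-2.4509, -1.0307)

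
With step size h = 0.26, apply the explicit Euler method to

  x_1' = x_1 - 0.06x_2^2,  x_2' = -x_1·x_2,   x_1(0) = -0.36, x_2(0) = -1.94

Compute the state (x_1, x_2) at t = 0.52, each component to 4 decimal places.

-0.7157, -2.4042

Euler on (x_1,x_2): x_1_{n+1} = x_1_n + h·x_1', x_2_{n+1} = x_2_n + h·x_2'.
0.000000: (-0.360000, -1.940000); f=(-0.585816, -0.698400) → (-0.512312, -2.121584)
0.260000: (-0.512312, -2.121584); f=(-0.782379, -1.086913) → (-0.715731, -2.404181)
(x_1(0.52), x_2(0.52)) ≈ (-0.7157, -2.4042)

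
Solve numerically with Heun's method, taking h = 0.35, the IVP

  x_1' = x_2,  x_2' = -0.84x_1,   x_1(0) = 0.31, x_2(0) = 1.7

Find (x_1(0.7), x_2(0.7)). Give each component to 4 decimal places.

Heun on (x_1,x_2): k1 = f(s_n, state_n); k2 = f(s_n + h, state_n + h·k1); state_{n+1} = state_n + (h/2)·(k1 + k2).
0.000000: (0.310000, 1.700000)
  k1 = (1.700000, -0.260400)
  predictor → (0.905000, 1.608860)
  k2 = (1.608860, -0.760200)
  → (0.889050, 1.521395)
0.350000: (0.889050, 1.521395)
  k1 = (1.521395, -0.746802)
  predictor → (1.421539, 1.260014)
  k2 = (1.260014, -1.194093)
  → (1.375797, 1.181738)
(x_1(0.7), x_2(0.7)) ≈ (1.3758, 1.1817)

1.3758, 1.1817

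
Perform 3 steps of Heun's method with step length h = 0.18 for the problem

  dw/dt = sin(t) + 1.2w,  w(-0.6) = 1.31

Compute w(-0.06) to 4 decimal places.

2.2291

Heun: k1 = f(t_n, w_n); k2 = f(t_n + h, w_n + h·k1); w_{n+1} = w_n + (h/2)·(k1 + k2).
t=-0.600000, w=1.310000:
  k1 = f(-0.600000, 1.310000) = 1.007358
  k2 = f(-0.420000, 1.491324) = 1.381829
  w ← 1.310000 + (0.18/2)·(1.007358 + 1.381829) = 1.525027
t=-0.420000, w=1.525027:
  k1 = f(-0.420000, 1.525027) = 1.422272
  k2 = f(-0.240000, 1.781036) = 1.899540
  w ← 1.525027 + (0.18/2)·(1.422272 + 1.899540) = 1.823990
t=-0.240000, w=1.823990:
  k1 = f(-0.240000, 1.823990) = 1.951085
  k2 = f(-0.060000, 2.175185) = 2.550258
  w ← 1.823990 + (0.18/2)·(1.951085 + 2.550258) = 2.229111
w(-0.06) ≈ 2.2291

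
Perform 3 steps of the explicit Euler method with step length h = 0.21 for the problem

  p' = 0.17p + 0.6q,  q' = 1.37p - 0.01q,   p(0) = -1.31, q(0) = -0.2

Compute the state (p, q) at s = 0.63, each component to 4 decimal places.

-1.6802, -1.4035

Euler on (p,q): p_{n+1} = p_n + h·p', q_{n+1} = q_n + h·q'.
0.000000: (-1.310000, -0.200000); f=(-0.342700, -1.792700) → (-1.381967, -0.576467)
0.210000: (-1.381967, -0.576467); f=(-0.580815, -1.887530) → (-1.503938, -0.972848)
0.420000: (-1.503938, -0.972848); f=(-0.839378, -2.050667) → (-1.680208, -1.403488)
(p(0.63), q(0.63)) ≈ (-1.6802, -1.4035)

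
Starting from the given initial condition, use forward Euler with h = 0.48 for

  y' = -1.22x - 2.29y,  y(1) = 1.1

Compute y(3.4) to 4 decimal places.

-1.5787

Euler: y_{n+1} = y_n + h·f(x_n, y_n).
x=1.000000, y=1.100000: f=-3.739000 → y ← 1.100000 + 0.48·(-3.739000) = -0.694720
x=1.480000, y=-0.694720: f=-0.214691 → y ← -0.694720 + 0.48·(-0.214691) = -0.797772
x=1.960000, y=-0.797772: f=-0.564303 → y ← -0.797772 + 0.48·(-0.564303) = -1.068637
x=2.440000, y=-1.068637: f=-0.529621 → y ← -1.068637 + 0.48·(-0.529621) = -1.322855
x=2.920000, y=-1.322855: f=-0.533062 → y ← -1.322855 + 0.48·(-0.533062) = -1.578725
y(3.4) ≈ -1.5787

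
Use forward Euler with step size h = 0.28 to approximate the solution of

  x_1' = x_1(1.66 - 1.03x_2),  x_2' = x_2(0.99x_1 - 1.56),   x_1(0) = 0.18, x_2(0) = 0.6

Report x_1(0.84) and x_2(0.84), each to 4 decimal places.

0.4417, 0.1503

Euler on (x_1,x_2): x_1_{n+1} = x_1_n + h·x_1', x_2_{n+1} = x_2_n + h·x_2'.
0.000000: (0.180000, 0.600000); f=(0.187560, -0.829080) → (0.232517, 0.367858)
0.280000: (0.232517, 0.367858); f=(0.297879, -0.489180) → (0.315923, 0.230887)
0.560000: (0.315923, 0.230887); f=(0.449301, -0.287971) → (0.441727, 0.150255)
(x_1(0.84), x_2(0.84)) ≈ (0.4417, 0.1503)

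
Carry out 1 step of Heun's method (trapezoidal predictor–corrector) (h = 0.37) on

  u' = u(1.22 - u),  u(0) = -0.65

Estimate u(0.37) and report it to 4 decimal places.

Heun: k1 = f(s_n, u_n); k2 = f(s_n + h, u_n + h·k1); u_{n+1} = u_n + (h/2)·(k1 + k2).
s=0.000000, u=-0.650000:
  k1 = f(0.000000, -0.650000) = -1.215500
  k2 = f(0.370000, -1.099735) = -2.551094
  u ← -0.650000 + (0.37/2)·(-1.215500 + (-2.551094)) = -1.346820
u(0.37) ≈ -1.3468

-1.3468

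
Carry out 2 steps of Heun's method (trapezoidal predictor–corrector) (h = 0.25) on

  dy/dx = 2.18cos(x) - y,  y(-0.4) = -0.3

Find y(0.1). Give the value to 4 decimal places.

Heun: k1 = f(x_n, y_n); k2 = f(x_n + h, y_n + h·k1); y_{n+1} = y_n + (h/2)·(k1 + k2).
x=-0.400000, y=-0.300000:
  k1 = f(-0.400000, -0.300000) = 2.307913
  k2 = f(-0.150000, 0.276978) = 1.878543
  y ← -0.300000 + (0.25/2)·(2.307913 + 1.878543) = 0.223307
x=-0.150000, y=0.223307:
  k1 = f(-0.150000, 0.223307) = 1.932214
  k2 = f(0.100000, 0.706360) = 1.462749
  y ← 0.223307 + (0.25/2)·(1.932214 + 1.462749) = 0.647677
y(0.1) ≈ 0.6477

0.6477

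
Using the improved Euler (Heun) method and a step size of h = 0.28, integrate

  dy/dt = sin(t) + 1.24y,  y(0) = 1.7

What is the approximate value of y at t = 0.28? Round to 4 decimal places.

2.4314

Heun: k1 = f(t_n, y_n); k2 = f(t_n + h, y_n + h·k1); y_{n+1} = y_n + (h/2)·(k1 + k2).
t=0.000000, y=1.700000:
  k1 = f(0.000000, 1.700000) = 2.108000
  k2 = f(0.280000, 2.290240) = 3.116253
  y ← 1.700000 + (0.28/2)·(2.108000 + 3.116253) = 2.431395
y(0.28) ≈ 2.4314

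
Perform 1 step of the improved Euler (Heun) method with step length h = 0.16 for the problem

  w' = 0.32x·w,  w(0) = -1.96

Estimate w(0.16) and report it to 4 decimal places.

-1.9680

Heun: k1 = f(x_n, w_n); k2 = f(x_n + h, w_n + h·k1); w_{n+1} = w_n + (h/2)·(k1 + k2).
x=0.000000, w=-1.960000:
  k1 = f(0.000000, -1.960000) = 0.000000
  k2 = f(0.160000, -1.960000) = -0.100352
  w ← -1.960000 + (0.16/2)·(0.000000 + (-0.100352)) = -1.968028
w(0.16) ≈ -1.9680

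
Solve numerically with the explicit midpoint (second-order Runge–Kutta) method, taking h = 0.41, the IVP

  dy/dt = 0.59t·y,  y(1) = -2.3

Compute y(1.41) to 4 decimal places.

Midpoint: k1 = f(t_n, y_n); k2 = f(t_n + h/2, y_n + (h/2)·k1); y_{n+1} = y_n + h·k2.
t=1.000000, y=-2.300000:
  k1 = f(1.000000, -2.300000) = -1.357000
  k2 = f(1.205000, -2.578185) = -1.832961
  y ← -2.300000 + 0.41·(-1.832961) = -3.051514
y(1.41) ≈ -3.0515

-3.0515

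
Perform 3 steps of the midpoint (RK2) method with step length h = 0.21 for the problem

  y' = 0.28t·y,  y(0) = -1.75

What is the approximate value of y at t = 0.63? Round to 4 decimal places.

-1.8497

Midpoint: k1 = f(t_n, y_n); k2 = f(t_n + h/2, y_n + (h/2)·k1); y_{n+1} = y_n + h·k2.
t=0.000000, y=-1.750000:
  k1 = f(0.000000, -1.750000) = 0.000000
  k2 = f(0.105000, -1.750000) = -0.051450
  y ← -1.750000 + 0.21·(-0.051450) = -1.760805
t=0.210000, y=-1.760805:
  k1 = f(0.210000, -1.760805) = -0.103535
  k2 = f(0.315000, -1.771676) = -0.156262
  y ← -1.760805 + 0.21·(-0.156262) = -1.793619
t=0.420000, y=-1.793619:
  k1 = f(0.420000, -1.793619) = -0.210930
  k2 = f(0.525000, -1.815767) = -0.266918
  y ← -1.793619 + 0.21·(-0.266918) = -1.849672
y(0.63) ≈ -1.8497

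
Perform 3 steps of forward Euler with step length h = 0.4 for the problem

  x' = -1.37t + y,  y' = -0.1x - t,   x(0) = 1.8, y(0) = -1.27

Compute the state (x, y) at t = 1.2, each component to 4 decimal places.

Euler on (x,y): x_{n+1} = x_n + h·x', y_{n+1} = y_n + h·y'.
0.000000: (1.800000, -1.270000); f=(-1.270000, -0.180000) → (1.292000, -1.342000)
0.400000: (1.292000, -1.342000); f=(-1.890000, -0.529200) → (0.536000, -1.553680)
0.800000: (0.536000, -1.553680); f=(-2.649680, -0.853600) → (-0.523872, -1.895120)
(x(1.2), y(1.2)) ≈ (-0.5239, -1.8951)

-0.5239, -1.8951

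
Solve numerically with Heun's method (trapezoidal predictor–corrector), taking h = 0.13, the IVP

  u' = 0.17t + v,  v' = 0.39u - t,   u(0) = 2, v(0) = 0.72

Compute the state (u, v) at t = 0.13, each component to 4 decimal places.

Heun on (u,v): k1 = f(t_n, state_n); k2 = f(t_n + h, state_n + h·k1); state_{n+1} = state_n + (h/2)·(k1 + k2).
0.000000: (2.000000, 0.720000)
  k1 = (0.720000, 0.780000)
  predictor → (2.093600, 0.821400)
  k2 = (0.843500, 0.686504)
  → (2.101628, 0.815323)
(u(0.13), v(0.13)) ≈ (2.1016, 0.8153)

2.1016, 0.8153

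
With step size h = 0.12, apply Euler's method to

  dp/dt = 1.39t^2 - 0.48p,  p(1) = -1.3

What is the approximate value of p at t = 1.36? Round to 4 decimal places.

Euler: p_{n+1} = p_n + h·f(t_n, p_n).
t=1.000000, p=-1.300000: f=2.014000 → p ← -1.300000 + 0.12·2.014000 = -1.058320
t=1.120000, p=-1.058320: f=2.251610 → p ← -1.058320 + 0.12·2.251610 = -0.788127
t=1.240000, p=-0.788127: f=2.515565 → p ← -0.788127 + 0.12·2.515565 = -0.486259
p(1.36) ≈ -0.4863

-0.4863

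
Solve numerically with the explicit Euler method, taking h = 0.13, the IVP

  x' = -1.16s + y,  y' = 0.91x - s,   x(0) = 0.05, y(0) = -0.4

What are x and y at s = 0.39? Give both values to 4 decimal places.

Euler on (x,y): x_{n+1} = x_n + h·x', y_{n+1} = y_n + h·y'.
0.000000: (0.050000, -0.400000); f=(-0.400000, 0.045500) → (-0.002000, -0.394085)
0.130000: (-0.002000, -0.394085); f=(-0.544885, -0.131820) → (-0.072835, -0.411222)
0.260000: (-0.072835, -0.411222); f=(-0.712822, -0.326280) → (-0.165502, -0.453638)
(x(0.39), y(0.39)) ≈ (-0.1655, -0.4536)

-0.1655, -0.4536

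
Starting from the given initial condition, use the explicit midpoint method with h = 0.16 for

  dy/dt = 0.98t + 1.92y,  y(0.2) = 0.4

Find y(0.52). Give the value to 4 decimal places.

0.8774

Midpoint: k1 = f(t_n, y_n); k2 = f(t_n + h/2, y_n + (h/2)·k1); y_{n+1} = y_n + h·k2.
t=0.200000, y=0.400000:
  k1 = f(0.200000, 0.400000) = 0.964000
  k2 = f(0.280000, 0.477120) = 1.190470
  y ← 0.400000 + 0.16·1.190470 = 0.590475
t=0.360000, y=0.590475:
  k1 = f(0.360000, 0.590475) = 1.486513
  k2 = f(0.440000, 0.709396) = 1.793241
  y ← 0.590475 + 0.16·1.793241 = 0.877394
y(0.52) ≈ 0.8774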